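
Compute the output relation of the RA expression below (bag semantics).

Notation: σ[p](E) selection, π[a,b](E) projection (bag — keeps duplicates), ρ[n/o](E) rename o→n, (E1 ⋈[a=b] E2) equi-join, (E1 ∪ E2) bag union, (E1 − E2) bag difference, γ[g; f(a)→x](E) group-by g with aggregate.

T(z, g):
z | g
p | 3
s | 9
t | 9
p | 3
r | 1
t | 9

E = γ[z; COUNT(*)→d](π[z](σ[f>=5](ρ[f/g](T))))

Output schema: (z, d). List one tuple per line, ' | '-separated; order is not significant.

Stepwise |·|:
  T → 6
  ρ[f/g](T) → 6
  σ[f>=5](ρ[f/g](T)) → 3
  π[z](σ[f>=5](ρ[f/g](T))) → 3
  γ[z; COUNT(*)→d](π[z](σ[f>=5](ρ[f/g](T)))) → 2

== RESULT ==
z | d
s | 1
t | 2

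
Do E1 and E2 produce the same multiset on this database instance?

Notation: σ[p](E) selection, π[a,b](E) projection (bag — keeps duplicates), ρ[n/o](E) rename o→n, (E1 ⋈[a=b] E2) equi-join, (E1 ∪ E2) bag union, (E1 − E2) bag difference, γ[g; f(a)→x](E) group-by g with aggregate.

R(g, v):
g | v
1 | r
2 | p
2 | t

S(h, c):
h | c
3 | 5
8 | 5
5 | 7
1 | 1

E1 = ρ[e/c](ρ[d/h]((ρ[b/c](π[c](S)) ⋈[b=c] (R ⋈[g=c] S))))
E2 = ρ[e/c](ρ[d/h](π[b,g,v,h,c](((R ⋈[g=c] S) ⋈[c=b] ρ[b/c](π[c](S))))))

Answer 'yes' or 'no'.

E1 row counts bottom-up:
  S → 4
  π[c](S) → 4
  ρ[b/c](π[c](S)) → 4
  R → 3
  S → 4
  (R ⋈[g=c] S) → 1
  (ρ[b/c](π[c](S)) ⋈[b=c] (R ⋈[g=c] S)) → 1
  ρ[d/h]((ρ[b/c](π[c](S)) ⋈[b=c] (R ⋈[g=c] S))) → 1
  ρ[e/c](ρ[d/h]((ρ[b/c](π[c](S)) ⋈[b=c] (R ⋈[g=c] S)))) → 1
E2 row counts bottom-up:
  R → 3
  S → 4
  (R ⋈[g=c] S) → 1
  S → 4
  π[c](S) → 4
  ρ[b/c](π[c](S)) → 4
  ((R ⋈[g=c] S) ⋈[c=b] ρ[b/c](π[c](S))) → 1
  π[b,g,v,h,c](((R ⋈[g=c] S) ⋈[c=b] ρ[b/c](π[c](S)))) → 1
  ρ[d/h](π[b,g,v,h,c](((R ⋈[g=c] S) ⋈[c=b] ρ[b/c](π[c](S))))) → 1
  ρ[e/c](ρ[d/h](π[b,g,v,h,c](((R ⋈[g=c] S) ⋈[c=b] ρ[b/c](π[c](S)))))) → 1

E1 and E2 produce the same multiset:
b | g | v | d | e
1 | 1 | r | 1 | 1

yes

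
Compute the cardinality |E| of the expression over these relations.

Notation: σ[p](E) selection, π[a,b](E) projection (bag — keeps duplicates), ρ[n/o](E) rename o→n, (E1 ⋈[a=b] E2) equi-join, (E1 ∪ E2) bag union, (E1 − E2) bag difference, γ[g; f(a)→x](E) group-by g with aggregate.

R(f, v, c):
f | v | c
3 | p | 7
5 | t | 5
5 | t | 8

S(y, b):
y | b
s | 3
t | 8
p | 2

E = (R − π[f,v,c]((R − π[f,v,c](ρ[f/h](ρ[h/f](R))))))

Row counts bottom-up:
  R → 3
  R → 3
  R → 3
  ρ[h/f](R) → 3
  ρ[f/h](ρ[h/f](R)) → 3
  π[f,v,c](ρ[f/h](ρ[h/f](R))) → 3
  (R − π[f,v,c](ρ[f/h](ρ[h/f](R)))) → 0
  π[f,v,c]((R − π[f,v,c](ρ[f/h](ρ[h/f](R))))) → 0
  (R − π[f,v,c]((R − π[f,v,c](ρ[f/h](ρ[h/f](R)))))) → 3

|E| = 3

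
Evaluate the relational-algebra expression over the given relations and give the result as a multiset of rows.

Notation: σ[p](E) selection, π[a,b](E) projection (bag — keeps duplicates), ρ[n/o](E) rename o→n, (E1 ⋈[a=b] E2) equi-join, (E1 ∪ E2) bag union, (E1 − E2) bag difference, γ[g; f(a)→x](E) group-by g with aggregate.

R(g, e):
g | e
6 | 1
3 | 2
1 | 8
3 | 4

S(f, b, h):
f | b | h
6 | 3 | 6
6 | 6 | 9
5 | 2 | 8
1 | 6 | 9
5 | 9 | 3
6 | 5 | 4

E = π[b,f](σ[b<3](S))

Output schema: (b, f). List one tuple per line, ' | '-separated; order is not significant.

Row counts bottom-up:
  S → 6
  σ[b<3](S) → 1
  π[b,f](σ[b<3](S)) → 1

== RESULT ==
b | f
2 | 5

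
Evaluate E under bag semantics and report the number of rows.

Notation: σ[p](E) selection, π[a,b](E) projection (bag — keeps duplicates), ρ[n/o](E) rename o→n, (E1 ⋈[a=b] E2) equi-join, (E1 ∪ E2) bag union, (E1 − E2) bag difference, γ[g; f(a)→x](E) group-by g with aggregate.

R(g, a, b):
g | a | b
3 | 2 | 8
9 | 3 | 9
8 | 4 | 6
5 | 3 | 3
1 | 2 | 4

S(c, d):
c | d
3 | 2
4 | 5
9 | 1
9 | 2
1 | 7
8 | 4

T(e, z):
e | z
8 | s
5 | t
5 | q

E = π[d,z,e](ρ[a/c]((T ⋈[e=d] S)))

Per-node cardinality:
  T → 3
  S → 6
  (T ⋈[e=d] S) → 2
  ρ[a/c]((T ⋈[e=d] S)) → 2
  π[d,z,e](ρ[a/c]((T ⋈[e=d] S))) → 2

|E| = 2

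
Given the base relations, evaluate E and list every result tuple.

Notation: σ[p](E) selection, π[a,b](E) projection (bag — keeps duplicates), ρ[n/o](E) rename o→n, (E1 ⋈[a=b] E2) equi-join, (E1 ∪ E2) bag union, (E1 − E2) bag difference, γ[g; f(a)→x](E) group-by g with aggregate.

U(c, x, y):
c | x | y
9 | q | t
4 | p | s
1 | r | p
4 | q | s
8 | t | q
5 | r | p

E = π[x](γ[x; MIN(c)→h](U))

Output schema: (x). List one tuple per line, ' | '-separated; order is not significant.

Row counts bottom-up:
  U → 6
  γ[x; MIN(c)→h](U) → 4
  π[x](γ[x; MIN(c)→h](U)) → 4

== RESULT ==
x
p
q
r
t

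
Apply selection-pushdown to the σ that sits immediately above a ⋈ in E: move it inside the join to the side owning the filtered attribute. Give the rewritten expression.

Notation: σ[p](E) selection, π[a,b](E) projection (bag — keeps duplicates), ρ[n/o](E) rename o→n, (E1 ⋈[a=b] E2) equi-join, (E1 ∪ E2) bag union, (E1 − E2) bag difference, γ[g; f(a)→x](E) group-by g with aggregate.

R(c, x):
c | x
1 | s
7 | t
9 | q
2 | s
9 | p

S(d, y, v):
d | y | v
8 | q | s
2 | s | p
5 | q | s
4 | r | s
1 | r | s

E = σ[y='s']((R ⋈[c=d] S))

σ filters on y, owned by the right side.
E' = (R ⋈[c=d] σ[y='s'](S))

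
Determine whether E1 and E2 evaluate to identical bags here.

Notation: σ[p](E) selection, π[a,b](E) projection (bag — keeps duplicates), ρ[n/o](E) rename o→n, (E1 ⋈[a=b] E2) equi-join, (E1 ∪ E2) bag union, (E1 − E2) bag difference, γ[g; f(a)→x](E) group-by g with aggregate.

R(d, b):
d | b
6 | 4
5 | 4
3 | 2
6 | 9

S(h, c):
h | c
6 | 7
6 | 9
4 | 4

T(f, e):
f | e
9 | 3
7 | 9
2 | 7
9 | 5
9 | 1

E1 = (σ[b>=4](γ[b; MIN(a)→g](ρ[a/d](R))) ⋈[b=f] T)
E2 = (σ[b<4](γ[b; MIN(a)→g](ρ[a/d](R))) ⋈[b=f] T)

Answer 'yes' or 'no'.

E1 stepwise |·|:
  R → 4
  ρ[a/d](R) → 4
  γ[b; MIN(a)→g](ρ[a/d](R)) → 3
  σ[b>=4](γ[b; MIN(a)→g](ρ[a/d](R))) → 2
  T → 5
  (σ[b>=4](γ[b; MIN(a)→g](ρ[a/d](R))) ⋈[b=f] T) → 3
E2 stepwise |·|:
  R → 4
  ρ[a/d](R) → 4
  γ[b; MIN(a)→g](ρ[a/d](R)) → 3
  σ[b<4](γ[b; MIN(a)→g](ρ[a/d](R))) → 1
  T → 5
  (σ[b<4](γ[b; MIN(a)→g](ρ[a/d](R))) ⋈[b=f] T) → 1

E1 result:
b | g | f | e
9 | 6 | 9 | 1
9 | 6 | 9 | 3
9 | 6 | 9 | 5
E2 result:
b | g | f | e
2 | 3 | 2 | 7
Witness: (9, 6, 9, 5) appears 1× in E1 but 0× in E2.

no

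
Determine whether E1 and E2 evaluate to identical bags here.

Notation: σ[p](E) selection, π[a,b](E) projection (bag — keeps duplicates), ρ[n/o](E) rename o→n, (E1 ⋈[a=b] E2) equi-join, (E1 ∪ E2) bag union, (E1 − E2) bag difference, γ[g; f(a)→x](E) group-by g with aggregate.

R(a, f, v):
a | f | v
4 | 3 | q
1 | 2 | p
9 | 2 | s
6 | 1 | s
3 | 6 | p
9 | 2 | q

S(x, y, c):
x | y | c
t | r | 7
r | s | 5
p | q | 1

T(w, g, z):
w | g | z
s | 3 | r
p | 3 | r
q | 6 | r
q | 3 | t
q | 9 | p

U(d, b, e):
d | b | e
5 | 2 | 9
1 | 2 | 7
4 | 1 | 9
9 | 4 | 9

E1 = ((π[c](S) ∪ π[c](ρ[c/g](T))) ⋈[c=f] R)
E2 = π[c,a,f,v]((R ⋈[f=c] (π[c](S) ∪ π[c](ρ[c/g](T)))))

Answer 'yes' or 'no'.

E1 subexpression sizes:
  S → 3
  π[c](S) → 3
  T → 5
  ρ[c/g](T) → 5
  π[c](ρ[c/g](T)) → 5
  (π[c](S) ∪ π[c](ρ[c/g](T))) → 8
  R → 6
  ((π[c](S) ∪ π[c](ρ[c/g](T))) ⋈[c=f] R) → 5
E2 subexpression sizes:
  R → 6
  S → 3
  π[c](S) → 3
  T → 5
  ρ[c/g](T) → 5
  π[c](ρ[c/g](T)) → 5
  (π[c](S) ∪ π[c](ρ[c/g](T))) → 8
  (R ⋈[f=c] (π[c](S) ∪ π[c](ρ[c/g](T)))) → 5
  π[c,a,f,v]((R ⋈[f=c] (π[c](S) ∪ π[c](ρ[c/g](T))))) → 5

E1 and E2 produce the same multiset:
c | a | f | v
1 | 6 | 1 | s
3 | 4 | 3 | q
3 | 4 | 3 | q
3 | 4 | 3 | q
6 | 3 | 6 | p

yes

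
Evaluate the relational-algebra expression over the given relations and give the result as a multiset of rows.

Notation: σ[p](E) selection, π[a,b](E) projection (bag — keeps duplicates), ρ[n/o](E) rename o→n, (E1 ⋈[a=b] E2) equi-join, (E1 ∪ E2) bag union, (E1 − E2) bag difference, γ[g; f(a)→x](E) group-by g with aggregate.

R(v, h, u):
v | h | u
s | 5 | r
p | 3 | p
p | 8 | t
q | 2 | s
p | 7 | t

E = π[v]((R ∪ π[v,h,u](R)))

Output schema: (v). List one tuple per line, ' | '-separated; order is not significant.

Subexpression sizes:
  R → 5
  R → 5
  π[v,h,u](R) → 5
  (R ∪ π[v,h,u](R)) → 10
  π[v]((R ∪ π[v,h,u](R))) → 10

== RESULT ==
v
p
p
p
p
p
p
q
q
s
s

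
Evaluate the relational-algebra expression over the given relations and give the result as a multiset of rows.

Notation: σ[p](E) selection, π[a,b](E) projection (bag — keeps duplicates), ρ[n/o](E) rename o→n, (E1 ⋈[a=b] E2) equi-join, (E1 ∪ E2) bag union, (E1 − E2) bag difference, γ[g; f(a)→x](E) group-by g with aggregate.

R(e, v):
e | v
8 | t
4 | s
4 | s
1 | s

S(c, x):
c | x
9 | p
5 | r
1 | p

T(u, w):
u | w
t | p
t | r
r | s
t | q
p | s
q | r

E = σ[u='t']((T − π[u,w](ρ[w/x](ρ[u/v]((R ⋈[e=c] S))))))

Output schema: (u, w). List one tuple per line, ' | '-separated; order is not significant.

Subexpression sizes:
  T → 6
  R → 4
  S → 3
  (R ⋈[e=c] S) → 1
  ρ[u/v]((R ⋈[e=c] S)) → 1
  ρ[w/x](ρ[u/v]((R ⋈[e=c] S))) → 1
  π[u,w](ρ[w/x](ρ[u/v]((R ⋈[e=c] S)))) → 1
  (T − π[u,w](ρ[w/x](ρ[u/v]((R ⋈[e=c] S))))) → 6
  σ[u='t']((T − π[u,w](ρ[w/x](ρ[u/v]((R ⋈[e=c] S)))))) → 3

== RESULT ==
u | w
t | p
t | q
t | r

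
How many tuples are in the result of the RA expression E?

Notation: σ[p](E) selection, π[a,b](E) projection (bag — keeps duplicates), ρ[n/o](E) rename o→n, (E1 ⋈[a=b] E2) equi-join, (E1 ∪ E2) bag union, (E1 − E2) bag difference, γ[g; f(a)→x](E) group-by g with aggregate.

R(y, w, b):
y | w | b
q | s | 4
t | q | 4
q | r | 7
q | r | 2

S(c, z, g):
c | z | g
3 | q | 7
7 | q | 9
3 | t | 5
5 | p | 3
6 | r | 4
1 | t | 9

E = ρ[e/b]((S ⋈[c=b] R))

Stepwise |·|:
  S → 6
  R → 4
  (S ⋈[c=b] R) → 1
  ρ[e/b]((S ⋈[c=b] R)) → 1

|E| = 1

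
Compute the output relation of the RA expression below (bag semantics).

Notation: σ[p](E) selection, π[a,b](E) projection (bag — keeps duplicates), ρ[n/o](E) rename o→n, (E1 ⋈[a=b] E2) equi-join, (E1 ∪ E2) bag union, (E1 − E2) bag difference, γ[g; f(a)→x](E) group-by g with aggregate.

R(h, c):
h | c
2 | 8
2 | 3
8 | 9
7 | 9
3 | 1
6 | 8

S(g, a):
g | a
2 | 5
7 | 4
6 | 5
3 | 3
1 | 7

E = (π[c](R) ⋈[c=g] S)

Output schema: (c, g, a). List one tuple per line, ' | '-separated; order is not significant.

Stepwise |·|:
  R → 6
  π[c](R) → 6
  S → 5
  (π[c](R) ⋈[c=g] S) → 2

== RESULT ==
c | g | a
1 | 1 | 7
3 | 3 | 3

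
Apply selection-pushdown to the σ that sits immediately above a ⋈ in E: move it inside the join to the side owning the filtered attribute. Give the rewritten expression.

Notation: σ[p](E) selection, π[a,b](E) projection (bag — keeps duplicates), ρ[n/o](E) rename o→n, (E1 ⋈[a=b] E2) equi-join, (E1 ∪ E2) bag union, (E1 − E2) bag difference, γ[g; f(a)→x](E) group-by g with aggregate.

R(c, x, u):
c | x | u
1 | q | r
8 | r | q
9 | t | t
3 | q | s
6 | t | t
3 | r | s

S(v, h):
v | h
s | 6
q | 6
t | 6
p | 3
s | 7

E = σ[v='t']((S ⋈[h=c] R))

σ filters on v, owned by the left side.
E' = (σ[v='t'](S) ⋈[h=c] R)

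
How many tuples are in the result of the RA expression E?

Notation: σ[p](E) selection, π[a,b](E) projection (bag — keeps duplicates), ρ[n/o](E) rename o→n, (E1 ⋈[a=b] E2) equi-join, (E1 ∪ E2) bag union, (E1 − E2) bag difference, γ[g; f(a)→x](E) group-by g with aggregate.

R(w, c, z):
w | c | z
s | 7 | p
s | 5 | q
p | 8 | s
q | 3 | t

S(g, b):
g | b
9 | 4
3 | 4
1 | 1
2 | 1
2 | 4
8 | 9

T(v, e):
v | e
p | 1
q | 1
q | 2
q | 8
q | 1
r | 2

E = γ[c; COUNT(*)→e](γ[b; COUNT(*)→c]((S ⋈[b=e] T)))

Per-node cardinality:
  S → 6
  T → 6
  (S ⋈[b=e] T) → 6
  γ[b; COUNT(*)→c]((S ⋈[b=e] T)) → 1
  γ[c; COUNT(*)→e](γ[b; COUNT(*)→c]((S ⋈[b=e] T))) → 1

|E| = 1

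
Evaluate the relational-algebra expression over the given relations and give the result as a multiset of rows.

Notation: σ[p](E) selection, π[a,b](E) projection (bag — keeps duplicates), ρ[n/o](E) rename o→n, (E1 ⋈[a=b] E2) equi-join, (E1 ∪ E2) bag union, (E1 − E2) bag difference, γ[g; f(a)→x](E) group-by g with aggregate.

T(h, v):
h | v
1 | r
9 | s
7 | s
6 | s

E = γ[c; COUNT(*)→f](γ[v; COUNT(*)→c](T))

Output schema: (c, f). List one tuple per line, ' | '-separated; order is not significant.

Subexpression sizes:
  T → 4
  γ[v; COUNT(*)→c](T) → 2
  γ[c; COUNT(*)→f](γ[v; COUNT(*)→c](T)) → 2

== RESULT ==
c | f
1 | 1
3 | 1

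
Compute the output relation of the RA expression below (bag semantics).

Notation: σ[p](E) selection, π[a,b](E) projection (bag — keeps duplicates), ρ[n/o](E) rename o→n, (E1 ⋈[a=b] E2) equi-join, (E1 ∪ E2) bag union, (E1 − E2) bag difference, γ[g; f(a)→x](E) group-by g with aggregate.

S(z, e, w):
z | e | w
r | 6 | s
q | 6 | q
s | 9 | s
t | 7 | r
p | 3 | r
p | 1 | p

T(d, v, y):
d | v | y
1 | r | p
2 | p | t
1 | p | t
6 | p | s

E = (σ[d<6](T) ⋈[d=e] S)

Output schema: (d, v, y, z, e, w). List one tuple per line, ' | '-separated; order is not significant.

Row counts bottom-up:
  T → 4
  σ[d<6](T) → 3
  S → 6
  (σ[d<6](T) ⋈[d=e] S) → 2

== RESULT ==
d | v | y | z | e | w
1 | p | t | p | 1 | p
1 | r | p | p | 1 | p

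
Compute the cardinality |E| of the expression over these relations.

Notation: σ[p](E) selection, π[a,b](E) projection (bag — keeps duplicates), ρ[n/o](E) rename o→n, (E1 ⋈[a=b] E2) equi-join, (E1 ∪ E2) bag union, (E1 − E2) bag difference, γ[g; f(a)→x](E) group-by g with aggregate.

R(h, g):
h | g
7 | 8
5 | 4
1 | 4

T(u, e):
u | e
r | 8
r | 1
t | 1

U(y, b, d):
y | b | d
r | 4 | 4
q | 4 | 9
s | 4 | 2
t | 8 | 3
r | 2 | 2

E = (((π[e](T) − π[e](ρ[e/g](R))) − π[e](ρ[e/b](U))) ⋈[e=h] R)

Row counts bottom-up:
  T → 3
  π[e](T) → 3
  R → 3
  ρ[e/g](R) → 3
  π[e](ρ[e/g](R)) → 3
  (π[e](T) − π[e](ρ[e/g](R))) → 2
  U → 5
  ρ[e/b](U) → 5
  π[e](ρ[e/b](U)) → 5
  ((π[e](T) − π[e](ρ[e/g](R))) − π[e](ρ[e/b](U))) → 2
  R → 3
  (((π[e](T) − π[e](ρ[e/g](R))) − π[e](ρ[e/b](U))) ⋈[e=h] R) → 2

|E| = 2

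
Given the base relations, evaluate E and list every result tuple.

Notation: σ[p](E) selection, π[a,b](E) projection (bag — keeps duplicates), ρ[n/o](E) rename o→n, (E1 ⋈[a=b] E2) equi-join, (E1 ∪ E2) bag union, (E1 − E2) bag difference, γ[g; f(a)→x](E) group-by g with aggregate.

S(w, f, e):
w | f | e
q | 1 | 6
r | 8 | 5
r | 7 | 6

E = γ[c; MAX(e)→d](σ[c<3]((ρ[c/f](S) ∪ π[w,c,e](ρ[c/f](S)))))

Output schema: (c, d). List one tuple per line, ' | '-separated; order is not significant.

Subexpression sizes:
  S → 3
  ρ[c/f](S) → 3
  S → 3
  ρ[c/f](S) → 3
  π[w,c,e](ρ[c/f](S)) → 3
  (ρ[c/f](S) ∪ π[w,c,e](ρ[c/f](S))) → 6
  σ[c<3]((ρ[c/f](S) ∪ π[w,c,e](ρ[c/f](S)))) → 2
  γ[c; MAX(e)→d](σ[c<3]((ρ[c/f](S) ∪ π[w,c,e](ρ[c/f](S))))) → 1

== RESULT ==
c | d
1 | 6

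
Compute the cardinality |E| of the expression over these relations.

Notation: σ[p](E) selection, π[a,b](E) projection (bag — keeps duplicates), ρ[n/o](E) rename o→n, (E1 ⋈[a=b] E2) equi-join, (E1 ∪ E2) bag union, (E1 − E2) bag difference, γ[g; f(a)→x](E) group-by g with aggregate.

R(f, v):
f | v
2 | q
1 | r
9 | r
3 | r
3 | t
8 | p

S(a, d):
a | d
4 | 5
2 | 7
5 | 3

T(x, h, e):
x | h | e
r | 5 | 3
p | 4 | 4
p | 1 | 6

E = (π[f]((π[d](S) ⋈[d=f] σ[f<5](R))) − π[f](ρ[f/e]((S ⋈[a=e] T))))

Subexpression sizes:
  S → 3
  π[d](S) → 3
  R → 6
  σ[f<5](R) → 4
  (π[d](S) ⋈[d=f] σ[f<5](R)) → 2
  π[f]((π[d](S) ⋈[d=f] σ[f<5](R))) → 2
  S → 3
  T → 3
  (S ⋈[a=e] T) → 1
  ρ[f/e]((S ⋈[a=e] T)) → 1
  π[f](ρ[f/e]((S ⋈[a=e] T))) → 1
  (π[f]((π[d](S) ⋈[d=f] σ[f<5](R))) − π[f](ρ[f/e]((S ⋈[a=e] T)))) → 2

|E| = 2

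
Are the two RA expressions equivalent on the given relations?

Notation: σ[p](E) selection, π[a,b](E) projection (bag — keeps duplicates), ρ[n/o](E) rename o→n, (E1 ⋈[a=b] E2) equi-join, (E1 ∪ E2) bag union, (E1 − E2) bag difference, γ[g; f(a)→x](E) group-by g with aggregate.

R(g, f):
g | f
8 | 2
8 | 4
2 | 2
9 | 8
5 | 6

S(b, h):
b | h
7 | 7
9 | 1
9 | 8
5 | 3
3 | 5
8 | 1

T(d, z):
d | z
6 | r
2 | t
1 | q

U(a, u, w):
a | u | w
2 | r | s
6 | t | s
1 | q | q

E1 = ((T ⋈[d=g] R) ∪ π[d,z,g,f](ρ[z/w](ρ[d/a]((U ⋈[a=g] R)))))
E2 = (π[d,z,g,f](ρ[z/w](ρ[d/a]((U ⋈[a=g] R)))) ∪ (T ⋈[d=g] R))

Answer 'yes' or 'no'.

E1 subexpression sizes:
  T → 3
  R → 5
  (T ⋈[d=g] R) → 1
  U → 3
  R → 5
  (U ⋈[a=g] R) → 1
  ρ[d/a]((U ⋈[a=g] R)) → 1
  ρ[z/w](ρ[d/a]((U ⋈[a=g] R))) → 1
  π[d,z,g,f](ρ[z/w](ρ[d/a]((U ⋈[a=g] R)))) → 1
  ((T ⋈[d=g] R) ∪ π[d,z,g,f](ρ[z/w](ρ[d/a]((U ⋈[a=g] R))))) → 2
E2 subexpression sizes:
  U → 3
  R → 5
  (U ⋈[a=g] R) → 1
  ρ[d/a]((U ⋈[a=g] R)) → 1
  ρ[z/w](ρ[d/a]((U ⋈[a=g] R))) → 1
  π[d,z,g,f](ρ[z/w](ρ[d/a]((U ⋈[a=g] R)))) → 1
  T → 3
  R → 5
  (T ⋈[d=g] R) → 1
  (π[d,z,g,f](ρ[z/w](ρ[d/a]((U ⋈[a=g] R)))) ∪ (T ⋈[d=g] R)) → 2

E1 and E2 produce the same multiset:
d | z | g | f
2 | s | 2 | 2
2 | t | 2 | 2

yes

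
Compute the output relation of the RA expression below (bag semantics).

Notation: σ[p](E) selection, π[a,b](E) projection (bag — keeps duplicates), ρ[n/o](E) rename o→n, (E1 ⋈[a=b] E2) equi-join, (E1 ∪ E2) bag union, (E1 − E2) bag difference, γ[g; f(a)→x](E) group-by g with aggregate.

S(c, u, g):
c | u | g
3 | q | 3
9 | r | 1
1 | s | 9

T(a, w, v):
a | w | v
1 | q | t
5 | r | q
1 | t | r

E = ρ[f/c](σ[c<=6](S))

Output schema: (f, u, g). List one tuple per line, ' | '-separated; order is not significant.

Subexpression sizes:
  S → 3
  σ[c<=6](S) → 2
  ρ[f/c](σ[c<=6](S)) → 2

== RESULT ==
f | u | g
1 | s | 9
3 | q | 3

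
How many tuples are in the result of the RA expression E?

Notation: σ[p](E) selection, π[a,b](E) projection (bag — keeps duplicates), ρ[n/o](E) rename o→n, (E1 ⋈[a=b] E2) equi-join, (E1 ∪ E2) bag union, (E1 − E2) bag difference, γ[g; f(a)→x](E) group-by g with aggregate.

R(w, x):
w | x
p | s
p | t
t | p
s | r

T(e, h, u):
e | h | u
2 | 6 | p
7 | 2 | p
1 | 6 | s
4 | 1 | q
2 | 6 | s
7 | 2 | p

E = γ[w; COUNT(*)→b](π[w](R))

Row counts bottom-up:
  R → 4
  π[w](R) → 4
  γ[w; COUNT(*)→b](π[w](R)) → 3

|E| = 3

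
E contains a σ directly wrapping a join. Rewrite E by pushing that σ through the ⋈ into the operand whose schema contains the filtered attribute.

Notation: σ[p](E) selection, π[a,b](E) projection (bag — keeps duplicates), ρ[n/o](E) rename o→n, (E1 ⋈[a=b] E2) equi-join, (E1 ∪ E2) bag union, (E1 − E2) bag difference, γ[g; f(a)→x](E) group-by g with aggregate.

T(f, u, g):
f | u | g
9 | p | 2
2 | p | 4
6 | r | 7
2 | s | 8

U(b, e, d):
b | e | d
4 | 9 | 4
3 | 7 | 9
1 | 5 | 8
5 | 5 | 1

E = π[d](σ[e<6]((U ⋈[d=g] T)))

σ filters on e, owned by the left side.
E' = π[d]((σ[e<6](U) ⋈[d=g] T))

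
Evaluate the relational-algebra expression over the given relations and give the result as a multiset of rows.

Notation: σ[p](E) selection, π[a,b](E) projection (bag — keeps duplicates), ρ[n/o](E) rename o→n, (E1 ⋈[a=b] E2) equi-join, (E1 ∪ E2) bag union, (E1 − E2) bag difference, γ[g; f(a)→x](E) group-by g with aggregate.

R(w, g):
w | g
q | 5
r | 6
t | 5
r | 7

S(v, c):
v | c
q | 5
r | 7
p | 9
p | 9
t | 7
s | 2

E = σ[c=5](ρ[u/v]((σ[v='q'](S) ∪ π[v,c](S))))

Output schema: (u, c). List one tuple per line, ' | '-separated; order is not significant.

Stepwise |·|:
  S → 6
  σ[v='q'](S) → 1
  S → 6
  π[v,c](S) → 6
  (σ[v='q'](S) ∪ π[v,c](S)) → 7
  ρ[u/v]((σ[v='q'](S) ∪ π[v,c](S))) → 7
  σ[c=5](ρ[u/v]((σ[v='q'](S) ∪ π[v,c](S)))) → 2

== RESULT ==
u | c
q | 5
q | 5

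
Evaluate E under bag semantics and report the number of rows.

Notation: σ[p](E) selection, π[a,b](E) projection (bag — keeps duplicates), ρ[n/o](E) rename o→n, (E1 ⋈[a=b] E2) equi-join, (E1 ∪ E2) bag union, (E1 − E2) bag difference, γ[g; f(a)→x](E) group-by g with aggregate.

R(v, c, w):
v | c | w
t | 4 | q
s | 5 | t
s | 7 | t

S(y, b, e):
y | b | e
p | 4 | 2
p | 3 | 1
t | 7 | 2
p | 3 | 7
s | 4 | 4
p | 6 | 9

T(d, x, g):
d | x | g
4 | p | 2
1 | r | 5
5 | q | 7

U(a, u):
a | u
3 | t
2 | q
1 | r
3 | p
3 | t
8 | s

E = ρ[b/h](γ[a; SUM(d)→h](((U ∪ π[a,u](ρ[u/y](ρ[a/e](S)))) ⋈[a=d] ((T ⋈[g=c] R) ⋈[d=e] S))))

Stepwise |·|:
  U → 6
  S → 6
  ρ[a/e](S) → 6
  ρ[u/y](ρ[a/e](S)) → 6
  π[a,u](ρ[u/y](ρ[a/e](S))) → 6
  (U ∪ π[a,u](ρ[u/y](ρ[a/e](S)))) → 12
  T → 3
  R → 3
  (T ⋈[g=c] R) → 2
  S → 6
  ((T ⋈[g=c] R) ⋈[d=e] S) → 1
  ((U ∪ π[a,u](ρ[u/y](ρ[a/e](S)))) ⋈[a=d] ((T ⋈[g=c] R) ⋈[d=e] S)) → 2
  γ[a; SUM(d)→h](((U ∪ π[a,u](ρ[u/y](ρ[a/e](S)))) ⋈[a=d] ((T ⋈[g=c] R) ⋈[d=e] S))) → 1
  ρ[b/h](γ[a; SUM(d)→h](((U ∪ π[a,u](ρ[u/y](ρ[a/e](S)))) ⋈[a=d] ((T ⋈[g=c] R) ⋈[d=e] S)))) → 1

|E| = 1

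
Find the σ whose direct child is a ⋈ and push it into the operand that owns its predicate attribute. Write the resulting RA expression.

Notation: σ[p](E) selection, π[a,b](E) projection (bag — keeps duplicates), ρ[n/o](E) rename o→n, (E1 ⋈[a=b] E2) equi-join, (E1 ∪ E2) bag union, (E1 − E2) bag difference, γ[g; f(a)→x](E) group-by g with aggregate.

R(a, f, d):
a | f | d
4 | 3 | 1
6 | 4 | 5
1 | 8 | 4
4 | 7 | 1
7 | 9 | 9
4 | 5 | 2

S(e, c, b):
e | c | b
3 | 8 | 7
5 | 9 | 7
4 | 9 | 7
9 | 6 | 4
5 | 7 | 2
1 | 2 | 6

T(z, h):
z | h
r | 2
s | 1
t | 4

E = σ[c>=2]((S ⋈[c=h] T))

σ filters on c, owned by the left side.
E' = (σ[c>=2](S) ⋈[c=h] T)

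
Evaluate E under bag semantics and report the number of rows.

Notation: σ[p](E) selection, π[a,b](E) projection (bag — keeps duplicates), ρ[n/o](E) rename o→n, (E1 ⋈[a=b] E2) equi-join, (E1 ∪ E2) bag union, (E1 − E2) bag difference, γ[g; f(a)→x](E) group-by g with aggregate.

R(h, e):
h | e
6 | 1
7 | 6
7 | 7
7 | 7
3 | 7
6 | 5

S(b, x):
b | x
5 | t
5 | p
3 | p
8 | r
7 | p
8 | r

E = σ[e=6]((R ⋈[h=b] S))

Stepwise |·|:
  R → 6
  S → 6
  (R ⋈[h=b] S) → 4
  σ[e=6]((R ⋈[h=b] S)) → 1

|E| = 1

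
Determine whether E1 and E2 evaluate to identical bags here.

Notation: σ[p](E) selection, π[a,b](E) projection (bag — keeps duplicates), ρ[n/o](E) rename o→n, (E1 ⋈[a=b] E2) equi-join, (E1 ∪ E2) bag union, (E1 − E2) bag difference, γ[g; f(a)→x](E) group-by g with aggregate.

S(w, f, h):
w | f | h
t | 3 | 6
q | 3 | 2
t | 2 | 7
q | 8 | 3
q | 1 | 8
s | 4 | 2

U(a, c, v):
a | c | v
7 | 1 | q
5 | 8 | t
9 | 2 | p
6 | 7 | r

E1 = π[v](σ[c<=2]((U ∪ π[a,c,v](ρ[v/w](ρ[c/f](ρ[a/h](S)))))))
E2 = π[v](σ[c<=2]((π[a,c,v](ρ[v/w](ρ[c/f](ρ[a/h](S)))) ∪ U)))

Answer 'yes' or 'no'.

E1 row counts bottom-up:
  U → 4
  S → 6
  ρ[a/h](S) → 6
  ρ[c/f](ρ[a/h](S)) → 6
  ρ[v/w](ρ[c/f](ρ[a/h](S))) → 6
  π[a,c,v](ρ[v/w](ρ[c/f](ρ[a/h](S)))) → 6
  (U ∪ π[a,c,v](ρ[v/w](ρ[c/f](ρ[a/h](S))))) → 10
  σ[c<=2]((U ∪ π[a,c,v](ρ[v/w](ρ[c/f](ρ[a/h](S)))))) → 4
  π[v](σ[c<=2]((U ∪ π[a,c,v](ρ[v/w](ρ[c/f](ρ[a/h](S))))))) → 4
E2 row counts bottom-up:
  S → 6
  ρ[a/h](S) → 6
  ρ[c/f](ρ[a/h](S)) → 6
  ρ[v/w](ρ[c/f](ρ[a/h](S))) → 6
  π[a,c,v](ρ[v/w](ρ[c/f](ρ[a/h](S)))) → 6
  U → 4
  (π[a,c,v](ρ[v/w](ρ[c/f](ρ[a/h](S)))) ∪ U) → 10
  σ[c<=2]((π[a,c,v](ρ[v/w](ρ[c/f](ρ[a/h](S)))) ∪ U)) → 4
  π[v](σ[c<=2]((π[a,c,v](ρ[v/w](ρ[c/f](ρ[a/h](S)))) ∪ U))) → 4

E1 and E2 produce the same multiset:
v
p
q
q
t

yes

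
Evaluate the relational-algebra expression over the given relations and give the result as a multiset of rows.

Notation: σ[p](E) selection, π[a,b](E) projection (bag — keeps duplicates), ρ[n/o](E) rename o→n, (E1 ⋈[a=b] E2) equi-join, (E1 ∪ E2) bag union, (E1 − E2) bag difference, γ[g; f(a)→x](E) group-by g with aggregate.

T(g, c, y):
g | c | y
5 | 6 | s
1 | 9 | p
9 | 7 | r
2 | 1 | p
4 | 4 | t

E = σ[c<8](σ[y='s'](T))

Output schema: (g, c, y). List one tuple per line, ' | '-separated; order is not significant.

Subexpression sizes:
  T → 5
  σ[y='s'](T) → 1
  σ[c<8](σ[y='s'](T)) → 1

== RESULT ==
g | c | y
5 | 6 | s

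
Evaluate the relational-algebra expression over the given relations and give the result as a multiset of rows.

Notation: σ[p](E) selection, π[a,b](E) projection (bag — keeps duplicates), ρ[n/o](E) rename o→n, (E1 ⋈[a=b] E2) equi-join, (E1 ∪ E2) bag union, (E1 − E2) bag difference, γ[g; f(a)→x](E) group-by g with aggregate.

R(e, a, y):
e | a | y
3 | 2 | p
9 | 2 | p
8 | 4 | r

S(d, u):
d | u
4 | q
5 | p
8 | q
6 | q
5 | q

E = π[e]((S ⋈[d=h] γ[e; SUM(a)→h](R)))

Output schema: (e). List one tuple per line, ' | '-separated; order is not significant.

Subexpression sizes:
  S → 5
  R → 3
  γ[e; SUM(a)→h](R) → 3
  (S ⋈[d=h] γ[e; SUM(a)→h](R)) → 1
  π[e]((S ⋈[d=h] γ[e; SUM(a)→h](R))) → 1

== RESULT ==
e
8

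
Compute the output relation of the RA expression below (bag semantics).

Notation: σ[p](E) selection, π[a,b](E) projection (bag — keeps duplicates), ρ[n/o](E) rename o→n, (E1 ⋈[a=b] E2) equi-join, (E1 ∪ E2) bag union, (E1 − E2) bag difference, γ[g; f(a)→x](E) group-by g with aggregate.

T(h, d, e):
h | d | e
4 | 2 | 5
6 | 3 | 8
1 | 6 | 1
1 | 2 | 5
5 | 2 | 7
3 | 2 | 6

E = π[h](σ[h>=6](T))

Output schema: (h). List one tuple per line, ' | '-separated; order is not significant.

Subexpression sizes:
  T → 6
  σ[h>=6](T) → 1
  π[h](σ[h>=6](T)) → 1

== RESULT ==
h
6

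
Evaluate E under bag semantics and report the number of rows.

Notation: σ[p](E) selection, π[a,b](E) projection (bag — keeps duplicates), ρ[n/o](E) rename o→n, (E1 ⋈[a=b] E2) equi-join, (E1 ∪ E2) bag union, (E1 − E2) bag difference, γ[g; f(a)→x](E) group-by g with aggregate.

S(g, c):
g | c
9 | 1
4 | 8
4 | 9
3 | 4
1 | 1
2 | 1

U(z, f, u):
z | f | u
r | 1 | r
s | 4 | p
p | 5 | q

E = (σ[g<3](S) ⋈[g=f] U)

Per-node cardinality:
  S → 6
  σ[g<3](S) → 2
  U → 3
  (σ[g<3](S) ⋈[g=f] U) → 1

|E| = 1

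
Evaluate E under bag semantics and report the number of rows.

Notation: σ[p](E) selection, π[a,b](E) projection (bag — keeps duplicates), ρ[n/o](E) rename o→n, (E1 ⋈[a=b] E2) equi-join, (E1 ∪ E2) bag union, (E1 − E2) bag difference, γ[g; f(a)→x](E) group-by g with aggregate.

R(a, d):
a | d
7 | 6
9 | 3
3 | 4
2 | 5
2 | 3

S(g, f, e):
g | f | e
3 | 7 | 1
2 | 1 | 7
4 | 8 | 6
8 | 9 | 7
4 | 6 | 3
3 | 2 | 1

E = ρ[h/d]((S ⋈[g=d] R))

Row counts bottom-up:
  S → 6
  R → 5
  (S ⋈[g=d] R) → 6
  ρ[h/d]((S ⋈[g=d] R)) → 6

|E| = 6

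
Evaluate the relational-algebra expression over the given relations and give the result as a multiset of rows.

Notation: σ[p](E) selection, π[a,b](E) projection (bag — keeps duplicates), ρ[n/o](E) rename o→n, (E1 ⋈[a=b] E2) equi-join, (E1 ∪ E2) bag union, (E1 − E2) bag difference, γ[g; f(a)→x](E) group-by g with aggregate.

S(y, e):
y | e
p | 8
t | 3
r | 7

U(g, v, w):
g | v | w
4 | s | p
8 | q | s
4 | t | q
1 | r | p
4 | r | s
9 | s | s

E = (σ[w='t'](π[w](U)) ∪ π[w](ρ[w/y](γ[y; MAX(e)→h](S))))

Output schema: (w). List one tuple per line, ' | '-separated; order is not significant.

Per-node cardinality:
  U → 6
  π[w](U) → 6
  σ[w='t'](π[w](U)) → 0
  S → 3
  γ[y; MAX(e)→h](S) → 3
  ρ[w/y](γ[y; MAX(e)→h](S)) → 3
  π[w](ρ[w/y](γ[y; MAX(e)→h](S))) → 3
  (σ[w='t'](π[w](U)) ∪ π[w](ρ[w/y](γ[y; MAX(e)→h](S)))) → 3

== RESULT ==
w
p
r
t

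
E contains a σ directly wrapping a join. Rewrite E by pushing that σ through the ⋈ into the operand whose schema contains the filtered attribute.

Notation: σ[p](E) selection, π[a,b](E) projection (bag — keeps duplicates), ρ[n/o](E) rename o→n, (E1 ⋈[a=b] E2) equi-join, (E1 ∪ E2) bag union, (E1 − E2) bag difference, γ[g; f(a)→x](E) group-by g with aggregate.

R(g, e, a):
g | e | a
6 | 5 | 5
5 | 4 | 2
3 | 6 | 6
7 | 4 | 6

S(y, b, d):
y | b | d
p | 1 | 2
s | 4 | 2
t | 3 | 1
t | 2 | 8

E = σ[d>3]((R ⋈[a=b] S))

σ filters on d, owned by the right side.
E' = (R ⋈[a=b] σ[d>3](S))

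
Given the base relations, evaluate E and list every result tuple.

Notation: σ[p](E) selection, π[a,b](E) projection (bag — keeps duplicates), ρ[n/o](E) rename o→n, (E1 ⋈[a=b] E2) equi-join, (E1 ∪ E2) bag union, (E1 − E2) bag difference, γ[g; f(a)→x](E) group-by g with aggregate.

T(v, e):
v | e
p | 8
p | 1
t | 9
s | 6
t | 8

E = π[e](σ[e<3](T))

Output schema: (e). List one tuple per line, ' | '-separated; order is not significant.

Per-node cardinality:
  T → 5
  σ[e<3](T) → 1
  π[e](σ[e<3](T)) → 1

== RESULT ==
e
1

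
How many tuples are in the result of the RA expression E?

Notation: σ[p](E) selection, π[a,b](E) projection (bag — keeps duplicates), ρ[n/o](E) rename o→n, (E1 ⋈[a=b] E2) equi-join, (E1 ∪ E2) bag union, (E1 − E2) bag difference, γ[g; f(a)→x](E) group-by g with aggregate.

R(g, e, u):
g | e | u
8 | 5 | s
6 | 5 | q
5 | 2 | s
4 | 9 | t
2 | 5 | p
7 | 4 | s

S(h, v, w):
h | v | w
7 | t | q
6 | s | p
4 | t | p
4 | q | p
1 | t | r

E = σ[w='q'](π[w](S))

Row counts bottom-up:
  S → 5
  π[w](S) → 5
  σ[w='q'](π[w](S)) → 1

|E| = 1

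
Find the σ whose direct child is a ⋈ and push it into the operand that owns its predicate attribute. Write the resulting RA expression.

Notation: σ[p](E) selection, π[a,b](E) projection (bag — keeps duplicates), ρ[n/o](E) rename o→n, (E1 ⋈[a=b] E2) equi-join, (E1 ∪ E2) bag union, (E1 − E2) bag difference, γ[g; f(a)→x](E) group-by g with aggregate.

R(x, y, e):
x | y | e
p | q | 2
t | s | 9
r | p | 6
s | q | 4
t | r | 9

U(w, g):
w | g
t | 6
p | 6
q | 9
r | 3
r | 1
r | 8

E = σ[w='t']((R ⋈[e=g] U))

σ filters on w, owned by the right side.
E' = (R ⋈[e=g] σ[w='t'](U))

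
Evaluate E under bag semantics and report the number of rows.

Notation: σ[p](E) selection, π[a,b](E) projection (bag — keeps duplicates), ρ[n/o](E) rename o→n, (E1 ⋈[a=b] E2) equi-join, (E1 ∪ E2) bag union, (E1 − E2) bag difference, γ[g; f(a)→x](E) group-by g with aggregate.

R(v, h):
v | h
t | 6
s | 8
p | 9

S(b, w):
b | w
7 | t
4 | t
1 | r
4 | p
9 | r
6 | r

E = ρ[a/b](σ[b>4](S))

Subexpression sizes:
  S → 6
  σ[b>4](S) → 3
  ρ[a/b](σ[b>4](S)) → 3

|E| = 3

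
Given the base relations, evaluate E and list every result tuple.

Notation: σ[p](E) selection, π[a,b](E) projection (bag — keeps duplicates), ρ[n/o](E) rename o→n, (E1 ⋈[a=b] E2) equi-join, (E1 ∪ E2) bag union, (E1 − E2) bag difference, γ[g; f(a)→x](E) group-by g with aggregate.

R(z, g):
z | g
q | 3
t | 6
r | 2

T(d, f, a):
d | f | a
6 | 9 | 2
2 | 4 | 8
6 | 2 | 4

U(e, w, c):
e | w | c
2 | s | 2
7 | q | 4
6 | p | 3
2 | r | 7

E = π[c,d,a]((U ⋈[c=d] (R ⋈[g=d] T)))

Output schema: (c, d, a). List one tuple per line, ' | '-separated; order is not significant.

Row counts bottom-up:
  U → 4
  R → 3
  T → 3
  (R ⋈[g=d] T) → 3
  (U ⋈[c=d] (R ⋈[g=d] T)) → 1
  π[c,d,a]((U ⋈[c=d] (R ⋈[g=d] T))) → 1

== RESULT ==
c | d | a
2 | 2 | 8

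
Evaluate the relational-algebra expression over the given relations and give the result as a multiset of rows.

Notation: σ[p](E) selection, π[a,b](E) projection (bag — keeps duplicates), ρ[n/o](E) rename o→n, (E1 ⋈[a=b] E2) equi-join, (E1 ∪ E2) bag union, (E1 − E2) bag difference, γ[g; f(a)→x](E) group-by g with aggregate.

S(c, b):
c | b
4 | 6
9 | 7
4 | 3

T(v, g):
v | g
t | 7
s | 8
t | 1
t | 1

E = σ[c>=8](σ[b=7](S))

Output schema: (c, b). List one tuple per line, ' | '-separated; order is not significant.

Row counts bottom-up:
  S → 3
  σ[b=7](S) → 1
  σ[c>=8](σ[b=7](S)) → 1

== RESULT ==
c | b
9 | 7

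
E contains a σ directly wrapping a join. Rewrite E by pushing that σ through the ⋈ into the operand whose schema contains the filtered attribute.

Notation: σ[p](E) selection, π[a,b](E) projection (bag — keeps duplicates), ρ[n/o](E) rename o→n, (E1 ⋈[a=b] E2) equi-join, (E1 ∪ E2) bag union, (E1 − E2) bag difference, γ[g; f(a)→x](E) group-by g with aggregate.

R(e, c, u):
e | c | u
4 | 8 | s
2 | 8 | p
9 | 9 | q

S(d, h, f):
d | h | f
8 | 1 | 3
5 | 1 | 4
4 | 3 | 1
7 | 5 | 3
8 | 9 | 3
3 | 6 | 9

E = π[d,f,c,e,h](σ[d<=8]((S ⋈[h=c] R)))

σ filters on d, owned by the left side.
E' = π[d,f,c,e,h]((σ[d<=8](S) ⋈[h=c] R))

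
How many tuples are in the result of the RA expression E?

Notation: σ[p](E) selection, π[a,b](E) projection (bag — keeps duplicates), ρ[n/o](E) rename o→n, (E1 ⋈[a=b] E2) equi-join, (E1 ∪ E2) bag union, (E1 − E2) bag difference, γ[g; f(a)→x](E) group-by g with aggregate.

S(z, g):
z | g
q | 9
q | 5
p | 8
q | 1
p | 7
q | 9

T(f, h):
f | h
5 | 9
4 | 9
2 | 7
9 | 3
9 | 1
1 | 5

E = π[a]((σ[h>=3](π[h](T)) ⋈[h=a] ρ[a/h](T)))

Stepwise |·|:
  T → 6
  π[h](T) → 6
  σ[h>=3](π[h](T)) → 5
  T → 6
  ρ[a/h](T) → 6
  (σ[h>=3](π[h](T)) ⋈[h=a] ρ[a/h](T)) → 7
  π[a]((σ[h>=3](π[h](T)) ⋈[h=a] ρ[a/h](T))) → 7

|E| = 7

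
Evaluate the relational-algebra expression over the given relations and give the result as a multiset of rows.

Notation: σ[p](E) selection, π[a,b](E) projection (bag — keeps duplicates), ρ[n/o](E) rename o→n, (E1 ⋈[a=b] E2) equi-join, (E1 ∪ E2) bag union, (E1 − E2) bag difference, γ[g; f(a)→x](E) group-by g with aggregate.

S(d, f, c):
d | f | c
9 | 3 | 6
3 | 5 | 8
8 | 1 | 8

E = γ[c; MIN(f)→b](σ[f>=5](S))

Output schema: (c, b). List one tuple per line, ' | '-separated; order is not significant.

Row counts bottom-up:
  S → 3
  σ[f>=5](S) → 1
  γ[c; MIN(f)→b](σ[f>=5](S)) → 1

== RESULT ==
c | b
8 | 5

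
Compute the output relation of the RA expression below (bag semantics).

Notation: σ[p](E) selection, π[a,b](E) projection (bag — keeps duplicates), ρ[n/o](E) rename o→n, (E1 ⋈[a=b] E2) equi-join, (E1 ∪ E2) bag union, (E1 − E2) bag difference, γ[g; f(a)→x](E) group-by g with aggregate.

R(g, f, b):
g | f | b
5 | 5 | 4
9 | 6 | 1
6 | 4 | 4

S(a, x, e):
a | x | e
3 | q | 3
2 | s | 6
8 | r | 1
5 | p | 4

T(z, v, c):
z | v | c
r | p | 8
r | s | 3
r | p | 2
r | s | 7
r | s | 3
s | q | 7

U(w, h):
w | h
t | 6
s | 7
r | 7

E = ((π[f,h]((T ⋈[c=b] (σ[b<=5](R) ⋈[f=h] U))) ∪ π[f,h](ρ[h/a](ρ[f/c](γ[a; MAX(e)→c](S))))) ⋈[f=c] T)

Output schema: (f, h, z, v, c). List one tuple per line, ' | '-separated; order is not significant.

Subexpression sizes:
  T → 6
  R → 3
  σ[b<=5](R) → 3
  U → 3
  (σ[b<=5](R) ⋈[f=h] U) → 1
  (T ⋈[c=b] (σ[b<=5](R) ⋈[f=h] U)) → 0
  π[f,h]((T ⋈[c=b] (σ[b<=5](R) ⋈[f=h] U))) → 0
  S → 4
  γ[a; MAX(e)→c](S) → 4
  ρ[f/c](γ[a; MAX(e)→c](S)) → 4
  ρ[h/a](ρ[f/c](γ[a; MAX(e)→c](S))) → 4
  π[f,h](ρ[h/a](ρ[f/c](γ[a; MAX(e)→c](S)))) → 4
  (π[f,h]((T ⋈[c=b] (σ[b<=5](R) ⋈[f=h] U))) ∪ π[f,h](ρ[h/a](ρ[f/c](γ[a; MAX(e)→c](S))))) → 4
  T → 6
  ((π[f,h]((T ⋈[c=b] (σ[b<=5](R) ⋈[f=h] U))) ∪ π[f,h](ρ[h/a](ρ[f/c](γ[a; MAX(e)→c](S))))) ⋈[f=c] T) → 2

== RESULT ==
f | h | z | v | c
3 | 3 | r | s | 3
3 | 3 | r | s | 3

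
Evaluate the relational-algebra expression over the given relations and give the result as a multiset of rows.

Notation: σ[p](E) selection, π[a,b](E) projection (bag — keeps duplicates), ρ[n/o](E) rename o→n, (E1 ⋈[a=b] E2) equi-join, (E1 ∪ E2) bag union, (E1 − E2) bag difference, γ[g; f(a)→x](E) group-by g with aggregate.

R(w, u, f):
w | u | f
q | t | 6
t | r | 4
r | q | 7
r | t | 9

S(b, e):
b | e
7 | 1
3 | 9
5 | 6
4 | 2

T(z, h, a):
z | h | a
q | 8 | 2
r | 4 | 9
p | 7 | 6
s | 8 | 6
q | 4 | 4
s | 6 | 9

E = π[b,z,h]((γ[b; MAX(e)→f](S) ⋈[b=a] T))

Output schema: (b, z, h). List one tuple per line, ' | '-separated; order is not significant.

Row counts bottom-up:
  S → 4
  γ[b; MAX(e)→f](S) → 4
  T → 6
  (γ[b; MAX(e)→f](S) ⋈[b=a] T) → 1
  π[b,z,h]((γ[b; MAX(e)→f](S) ⋈[b=a] T)) → 1

== RESULT ==
b | z | h
4 | q | 4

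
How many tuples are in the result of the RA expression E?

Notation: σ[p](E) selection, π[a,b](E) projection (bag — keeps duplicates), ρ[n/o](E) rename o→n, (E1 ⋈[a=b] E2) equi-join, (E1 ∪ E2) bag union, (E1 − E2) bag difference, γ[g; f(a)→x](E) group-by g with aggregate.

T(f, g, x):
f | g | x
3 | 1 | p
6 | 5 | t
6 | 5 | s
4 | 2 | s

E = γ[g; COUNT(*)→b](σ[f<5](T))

Subexpression sizes:
  T → 4
  σ[f<5](T) → 2
  γ[g; COUNT(*)→b](σ[f<5](T)) → 2

|E| = 2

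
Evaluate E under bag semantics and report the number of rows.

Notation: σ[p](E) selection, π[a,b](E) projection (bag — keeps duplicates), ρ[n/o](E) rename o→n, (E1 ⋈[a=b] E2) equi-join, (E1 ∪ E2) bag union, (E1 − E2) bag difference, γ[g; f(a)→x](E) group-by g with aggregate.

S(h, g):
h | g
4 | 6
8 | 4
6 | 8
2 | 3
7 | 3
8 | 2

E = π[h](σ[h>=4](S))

Subexpression sizes:
  S → 6
  σ[h>=4](S) → 5
  π[h](σ[h>=4](S)) → 5

|E| = 5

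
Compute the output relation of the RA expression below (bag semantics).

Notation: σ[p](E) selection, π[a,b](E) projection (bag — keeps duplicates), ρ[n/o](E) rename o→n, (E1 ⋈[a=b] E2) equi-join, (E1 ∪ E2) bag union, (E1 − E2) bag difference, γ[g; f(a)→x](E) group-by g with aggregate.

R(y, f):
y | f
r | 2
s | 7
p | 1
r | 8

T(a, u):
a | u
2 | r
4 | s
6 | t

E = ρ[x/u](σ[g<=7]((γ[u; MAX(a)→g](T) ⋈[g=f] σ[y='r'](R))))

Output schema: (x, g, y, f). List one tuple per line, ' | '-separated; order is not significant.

Row counts bottom-up:
  T → 3
  γ[u; MAX(a)→g](T) → 3
  R → 4
  σ[y='r'](R) → 2
  (γ[u; MAX(a)→g](T) ⋈[g=f] σ[y='r'](R)) → 1
  σ[g<=7]((γ[u; MAX(a)→g](T) ⋈[g=f] σ[y='r'](R))) → 1
  ρ[x/u](σ[g<=7]((γ[u; MAX(a)→g](T) ⋈[g=f] σ[y='r'](R)))) → 1

== RESULT ==
x | g | y | f
r | 2 | r | 2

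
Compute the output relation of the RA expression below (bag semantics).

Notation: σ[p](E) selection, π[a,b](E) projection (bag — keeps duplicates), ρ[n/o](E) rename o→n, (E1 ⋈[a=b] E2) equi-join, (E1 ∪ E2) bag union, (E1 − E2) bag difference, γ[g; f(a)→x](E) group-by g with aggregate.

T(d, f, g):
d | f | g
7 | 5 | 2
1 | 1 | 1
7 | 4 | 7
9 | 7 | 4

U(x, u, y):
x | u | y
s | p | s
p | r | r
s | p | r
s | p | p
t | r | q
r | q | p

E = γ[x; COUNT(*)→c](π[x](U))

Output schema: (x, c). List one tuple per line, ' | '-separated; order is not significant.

Row counts bottom-up:
  U → 6
  π[x](U) → 6
  γ[x; COUNT(*)→c](π[x](U)) → 4

== RESULT ==
x | c
p | 1
r | 1
s | 3
t | 1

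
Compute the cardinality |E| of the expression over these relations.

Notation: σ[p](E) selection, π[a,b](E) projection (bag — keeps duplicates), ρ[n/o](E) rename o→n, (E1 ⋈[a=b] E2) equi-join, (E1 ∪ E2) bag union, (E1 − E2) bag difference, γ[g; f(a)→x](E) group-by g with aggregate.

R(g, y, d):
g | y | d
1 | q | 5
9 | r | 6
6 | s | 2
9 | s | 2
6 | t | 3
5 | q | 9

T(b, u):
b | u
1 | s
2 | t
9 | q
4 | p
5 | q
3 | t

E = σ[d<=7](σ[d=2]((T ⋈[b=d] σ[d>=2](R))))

Stepwise |·|:
  T → 6
  R → 6
  σ[d>=2](R) → 6
  (T ⋈[b=d] σ[d>=2](R)) → 5
  σ[d=2]((T ⋈[b=d] σ[d>=2](R))) → 2
  σ[d<=7](σ[d=2]((T ⋈[b=d] σ[d>=2](R)))) → 2

|E| = 2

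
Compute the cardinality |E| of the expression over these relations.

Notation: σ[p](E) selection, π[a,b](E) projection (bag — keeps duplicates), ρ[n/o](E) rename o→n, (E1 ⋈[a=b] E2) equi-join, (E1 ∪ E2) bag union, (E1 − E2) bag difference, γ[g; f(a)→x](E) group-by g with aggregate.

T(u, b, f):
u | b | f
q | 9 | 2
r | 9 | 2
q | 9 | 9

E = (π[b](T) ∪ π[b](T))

Per-node cardinality:
  T → 3
  π[b](T) → 3
  T → 3
  π[b](T) → 3
  (π[b](T) ∪ π[b](T)) → 6

|E| = 6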